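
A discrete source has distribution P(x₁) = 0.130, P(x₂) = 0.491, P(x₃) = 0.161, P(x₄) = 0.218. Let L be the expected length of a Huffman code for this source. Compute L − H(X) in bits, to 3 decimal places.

0.010 bits

Entropy H = −Σ p log₂ p ≈ 1.7898 bits.
Huffman merges: 13/100+161/1000→291/1000; 109/500+291/1000→509/1000; 491/1000+509/1000→1. L = 9/5 ≈ 1.8000.
L − H = 1.8000 − 1.7898 = 0.010 bits.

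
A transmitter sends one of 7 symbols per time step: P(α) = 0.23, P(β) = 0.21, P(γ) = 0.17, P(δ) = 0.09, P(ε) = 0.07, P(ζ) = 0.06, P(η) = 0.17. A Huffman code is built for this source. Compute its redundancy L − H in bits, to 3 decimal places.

Entropy H = −Σ p log₂ p ≈ 2.6544 bits.
Huffman merges: 3/50+7/100→13/100; 9/100+13/100→11/50; 17/100+17/100→17/50; 21/100+11/50→43/100; 23/100+17/50→57/100; 43/100+57/100→1. L = 269/100 ≈ 2.6900.
L − H = 2.6900 − 2.6544 = 0.036 bits.

0.036 bits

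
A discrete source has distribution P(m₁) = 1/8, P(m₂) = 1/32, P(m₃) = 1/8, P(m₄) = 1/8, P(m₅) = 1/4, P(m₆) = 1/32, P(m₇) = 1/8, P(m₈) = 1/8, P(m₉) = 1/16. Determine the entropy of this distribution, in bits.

2.9375 bits

Each probability is a power of 1/2, so log₂(1/p) is an integer.
H = Σ p·log₂(1/p) = 1/8·3 + 1/32·5 + 1/8·3 + 1/8·3 + 1/4·2 + 1/32·5 + 1/8·3 + 1/8·3 + 1/16·4 = 2.9375 bits.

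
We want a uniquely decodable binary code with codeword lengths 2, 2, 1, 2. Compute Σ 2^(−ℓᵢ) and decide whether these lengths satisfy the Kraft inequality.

1.25; no

With common denominator 2^2 = 4: Σ 2^(−ℓᵢ) = 1/4 + 1/4 + 2/4 + 1/4 = 5/4 = 1.25.
Kraft's inequality requires Σ ≤ 1; here Σ = 1.25 > 1, so no such prefix code exists.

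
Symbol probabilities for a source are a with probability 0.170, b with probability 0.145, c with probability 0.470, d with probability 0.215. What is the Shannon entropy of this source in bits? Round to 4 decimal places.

1.8273 bits

H = −Σ pᵢ log₂ pᵢ.
−0.170·log₂(0.170) = 0.4346
−0.145·log₂(0.145) = 0.4040
−0.470·log₂(0.470) = 0.5120
−0.215·log₂(0.215) = 0.4768
Sum ≈ 1.8273 → 1.8273 bits.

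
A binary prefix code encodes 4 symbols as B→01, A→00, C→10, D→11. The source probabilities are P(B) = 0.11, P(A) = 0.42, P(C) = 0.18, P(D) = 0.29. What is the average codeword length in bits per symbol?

L̄ = Σ pᵢ·ℓᵢ = 0.11·2 + 0.42·2 + 0.18·2 + 0.29·2 = 2 bits/symbol.

2 bits/symbol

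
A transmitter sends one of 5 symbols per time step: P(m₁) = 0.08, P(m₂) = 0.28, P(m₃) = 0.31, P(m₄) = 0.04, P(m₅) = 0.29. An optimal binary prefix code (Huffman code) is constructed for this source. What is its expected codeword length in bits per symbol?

Repeatedly combine the two least-probable nodes; the expected code length is the sum of the merged weights.
merge 1/25 + 2/25 → 3/25
merge 3/25 + 7/25 → 2/5
merge 29/100 + 31/100 → 3/5
merge 2/5 + 3/5 → 1
L = 3/25 + 2/5 + 3/5 + 1 = 53/25 = 2.12 bits/symbol.

2.12 bits/symbol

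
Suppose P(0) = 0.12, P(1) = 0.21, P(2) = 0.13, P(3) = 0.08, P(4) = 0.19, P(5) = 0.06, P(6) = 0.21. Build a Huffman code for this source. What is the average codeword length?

2.72 bits/symbol

Repeatedly combine the two least-probable nodes; the expected code length is the sum of the merged weights.
merge 3/50 + 2/25 → 7/50
merge 3/25 + 13/100 → 1/4
merge 7/50 + 19/100 → 33/100
merge 21/100 + 21/100 → 21/50
merge 1/4 + 33/100 → 29/50
merge 21/50 + 29/50 → 1
L = 7/50 + 1/4 + 33/100 + 21/50 + 29/50 + 1 = 68/25 = 2.72 bits/symbol.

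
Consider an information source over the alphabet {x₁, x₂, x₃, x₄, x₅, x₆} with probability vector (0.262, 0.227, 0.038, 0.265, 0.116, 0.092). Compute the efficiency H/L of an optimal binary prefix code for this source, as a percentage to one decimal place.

99.2%

Entropy H = −Σ p log₂ p ≈ 2.3561 bits.
Huffman merges: 19/500+23/250→13/100; 29/250+13/100→123/500; 227/1000+123/500→473/1000; 131/500+53/200→527/1000; 473/1000+527/1000→1. L = 297/125 ≈ 2.3760.
Efficiency = H/L = 2.3561/2.3760 = 99.2%.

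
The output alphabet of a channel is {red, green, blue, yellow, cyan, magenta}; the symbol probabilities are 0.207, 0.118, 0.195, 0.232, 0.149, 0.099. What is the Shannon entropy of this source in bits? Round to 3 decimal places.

H = −Σ pᵢ log₂ pᵢ.
−0.207·log₂(0.207) = 0.4704
−0.118·log₂(0.118) = 0.3638
−0.195·log₂(0.195) = 0.4599
−0.232·log₂(0.232) = 0.4890
−0.149·log₂(0.149) = 0.4092
−0.099·log₂(0.099) = 0.3303
Sum ≈ 2.5226 → 2.523 bits.

2.523 bits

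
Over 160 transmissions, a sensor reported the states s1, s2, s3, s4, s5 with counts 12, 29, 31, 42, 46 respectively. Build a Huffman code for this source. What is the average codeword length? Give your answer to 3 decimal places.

2.256 bits/symbol

Probabilities are the counts divided by 160.
Repeatedly combine the two least-probable nodes; the expected code length is the sum of the merged weights.
merge 3/40 + 29/160 → 41/160
merge 31/160 + 41/160 → 9/20
merge 21/80 + 23/80 → 11/20
merge 9/20 + 11/20 → 1
L = 41/160 + 9/20 + 11/20 + 1 = 361/160 ≈ 2.256 bits/symbol.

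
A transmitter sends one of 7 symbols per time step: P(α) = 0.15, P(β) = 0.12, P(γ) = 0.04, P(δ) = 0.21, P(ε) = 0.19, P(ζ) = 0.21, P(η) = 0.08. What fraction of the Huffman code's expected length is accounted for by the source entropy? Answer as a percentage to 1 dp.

Entropy H = −Σ p log₂ p ≈ 2.6557 bits.
Huffman merges: 1/25+2/25→3/25; 3/25+3/25→6/25; 3/20+19/100→17/50; 21/100+21/100→21/50; 6/25+17/50→29/50; 21/50+29/50→1. L = 27/10 ≈ 2.7000.
Efficiency = H/L = 2.6557/2.7000 = 98.4%.

98.4%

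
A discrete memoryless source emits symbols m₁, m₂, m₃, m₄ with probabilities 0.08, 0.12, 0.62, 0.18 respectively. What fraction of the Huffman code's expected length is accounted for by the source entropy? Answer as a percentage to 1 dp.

Entropy H = −Σ p log₂ p ≈ 1.5315 bits.
Huffman merges: 2/25+3/25→1/5; 9/50+1/5→19/50; 19/50+31/50→1. L = 79/50 ≈ 1.5800.
Efficiency = H/L = 1.5315/1.5800 = 96.9%.

96.9%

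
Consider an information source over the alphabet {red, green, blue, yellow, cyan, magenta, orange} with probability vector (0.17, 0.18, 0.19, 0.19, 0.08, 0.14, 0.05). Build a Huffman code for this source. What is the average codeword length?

2.75 bits/symbol

Repeatedly combine the two least-probable nodes; the expected code length is the sum of the merged weights.
merge 1/20 + 2/25 → 13/100
merge 13/100 + 7/50 → 27/100
merge 17/100 + 9/50 → 7/20
merge 19/100 + 19/100 → 19/50
merge 27/100 + 7/20 → 31/50
merge 19/50 + 31/50 → 1
L = 13/100 + 27/100 + 7/20 + 19/50 + 31/50 + 1 = 11/4 = 2.75 bits/symbol.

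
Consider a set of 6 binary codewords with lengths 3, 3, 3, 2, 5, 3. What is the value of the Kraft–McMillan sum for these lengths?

With common denominator 2^5 = 32: Σ 2^(−ℓᵢ) = 4/32 + 4/32 + 4/32 + 8/32 + 1/32 + 4/32 = 25/32 = 0.78125.

0.78125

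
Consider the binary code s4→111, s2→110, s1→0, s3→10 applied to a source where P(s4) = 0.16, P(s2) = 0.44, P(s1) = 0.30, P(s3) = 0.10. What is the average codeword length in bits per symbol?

2.3 bits/symbol

L̄ = Σ pᵢ·ℓᵢ = 0.16·3 + 0.44·3 + 0.30·1 + 0.10·2 = 2.3 bits/symbol.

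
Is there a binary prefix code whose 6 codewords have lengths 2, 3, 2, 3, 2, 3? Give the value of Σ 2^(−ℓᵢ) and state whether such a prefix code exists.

With common denominator 2^3 = 8: Σ 2^(−ℓᵢ) = 2/8 + 1/8 + 2/8 + 1/8 + 2/8 + 1/8 = 9/8 = 1.125.
Kraft's inequality requires Σ ≤ 1; here Σ = 1.125 > 1, so no such prefix code exists.

1.125; no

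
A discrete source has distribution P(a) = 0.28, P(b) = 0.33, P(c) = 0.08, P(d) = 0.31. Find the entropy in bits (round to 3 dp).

H = −Σ pᵢ log₂ pᵢ.
−0.28·log₂(0.28) = 0.5142
−0.33·log₂(0.33) = 0.5278
−0.08·log₂(0.08) = 0.2915
−0.31·log₂(0.31) = 0.5238
Sum ≈ 1.8573 → 1.857 bits.

1.857 bits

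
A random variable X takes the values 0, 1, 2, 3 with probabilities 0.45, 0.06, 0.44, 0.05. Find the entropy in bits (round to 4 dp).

1.4992 bits

H = −Σ pᵢ log₂ pᵢ.
−0.45·log₂(0.45) = 0.5184
−0.06·log₂(0.06) = 0.2435
−0.44·log₂(0.44) = 0.5211
−0.05·log₂(0.05) = 0.2161
Sum ≈ 1.4992 → 1.4992 bits.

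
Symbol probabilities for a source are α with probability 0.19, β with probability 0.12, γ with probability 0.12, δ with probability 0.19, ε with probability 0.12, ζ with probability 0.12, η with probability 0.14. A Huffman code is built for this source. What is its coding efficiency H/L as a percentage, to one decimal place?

Entropy H = −Σ p log₂ p ≈ 2.7758 bits.
Huffman merges: 3/25+3/25→6/25; 3/25+3/25→6/25; 7/50+19/100→33/100; 19/100+6/25→43/100; 6/25+33/100→57/100; 43/100+57/100→1. L = 281/100 ≈ 2.8100.
Efficiency = H/L = 2.7758/2.8100 = 98.8%.

98.8%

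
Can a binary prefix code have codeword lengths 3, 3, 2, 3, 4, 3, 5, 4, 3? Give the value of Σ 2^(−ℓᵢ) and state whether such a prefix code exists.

1.03125; no

With common denominator 2^5 = 32: Σ 2^(−ℓᵢ) = 4/32 + 4/32 + 8/32 + 4/32 + 2/32 + 4/32 + 1/32 + 2/32 + 4/32 = 33/32 = 1.03125.
Kraft's inequality requires Σ ≤ 1; here Σ = 1.03125 > 1, so no such prefix code exists.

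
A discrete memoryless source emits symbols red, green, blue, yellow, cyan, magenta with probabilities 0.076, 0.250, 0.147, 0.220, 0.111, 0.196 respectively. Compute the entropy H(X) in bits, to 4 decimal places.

H = −Σ pᵢ log₂ pᵢ.
−0.076·log₂(0.076) = 0.2826
−0.250·log₂(0.250) = 0.5000
−0.147·log₂(0.147) = 0.4066
−0.220·log₂(0.220) = 0.4806
−0.111·log₂(0.111) = 0.3520
−0.196·log₂(0.196) = 0.4608
Sum ≈ 2.4826 → 2.4826 bits.

2.4826 bits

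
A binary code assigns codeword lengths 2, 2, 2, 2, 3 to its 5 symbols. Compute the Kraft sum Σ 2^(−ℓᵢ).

1.125

With common denominator 2^3 = 8: Σ 2^(−ℓᵢ) = 2/8 + 2/8 + 2/8 + 2/8 + 1/8 = 9/8 = 1.125.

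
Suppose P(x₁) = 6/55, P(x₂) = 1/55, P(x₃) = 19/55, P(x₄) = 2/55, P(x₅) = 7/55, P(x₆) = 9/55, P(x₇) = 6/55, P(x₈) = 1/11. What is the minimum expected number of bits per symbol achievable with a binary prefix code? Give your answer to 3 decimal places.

Repeatedly combine the two least-probable nodes; the expected code length is the sum of the merged weights.
merge 1/55 + 2/55 → 3/55
merge 3/55 + 1/11 → 8/55
merge 6/55 + 6/55 → 12/55
merge 7/55 + 8/55 → 3/11
merge 9/55 + 12/55 → 21/55
merge 3/11 + 19/55 → 34/55
merge 21/55 + 34/55 → 1
L = 3/55 + 8/55 + 12/55 + 3/11 + 21/55 + 34/55 + 1 = 148/55 ≈ 2.691 bits/symbol.

2.691 bits/symbol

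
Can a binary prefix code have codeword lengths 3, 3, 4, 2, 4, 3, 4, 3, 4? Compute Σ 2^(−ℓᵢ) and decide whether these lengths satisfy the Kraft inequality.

With common denominator 2^4 = 16: Σ 2^(−ℓᵢ) = 2/16 + 2/16 + 1/16 + 4/16 + 1/16 + 2/16 + 1/16 + 2/16 + 1/16 = 16/16 = 1.
Kraft's inequality requires Σ ≤ 1; here Σ = 1 ≤ 1, so such a prefix code exists.

1; yes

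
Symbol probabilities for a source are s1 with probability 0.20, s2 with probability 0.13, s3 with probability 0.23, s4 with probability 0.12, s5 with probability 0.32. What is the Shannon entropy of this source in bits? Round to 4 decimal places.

2.2278 bits

H = −Σ pᵢ log₂ pᵢ.
−0.20·log₂(0.20) = 0.4644
−0.13·log₂(0.13) = 0.3826
−0.23·log₂(0.23) = 0.4877
−0.12·log₂(0.12) = 0.3671
−0.32·log₂(0.32) = 0.5260
Sum ≈ 2.2278 → 2.2278 bits.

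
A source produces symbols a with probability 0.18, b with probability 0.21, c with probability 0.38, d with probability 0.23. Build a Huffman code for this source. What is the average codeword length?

2 bits/symbol

Repeatedly combine the two least-probable nodes; the expected code length is the sum of the merged weights.
merge 9/50 + 21/100 → 39/100
merge 23/100 + 19/50 → 61/100
merge 39/100 + 61/100 → 1
L = 39/100 + 61/100 + 1 = 2 bits/symbol.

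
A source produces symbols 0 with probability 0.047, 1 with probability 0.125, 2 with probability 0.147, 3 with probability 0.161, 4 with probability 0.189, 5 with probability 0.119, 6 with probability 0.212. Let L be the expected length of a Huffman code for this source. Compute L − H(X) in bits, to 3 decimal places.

Entropy H = −Σ p log₂ p ≈ 2.7073 bits.
Huffman merges: 47/1000+119/1000→83/500; 1/8+147/1000→34/125; 161/1000+83/500→327/1000; 189/1000+53/250→401/1000; 34/125+327/1000→599/1000; 401/1000+599/1000→1. L = 553/200 ≈ 2.7650.
L − H = 2.7650 − 2.7073 = 0.058 bits.

0.058 bits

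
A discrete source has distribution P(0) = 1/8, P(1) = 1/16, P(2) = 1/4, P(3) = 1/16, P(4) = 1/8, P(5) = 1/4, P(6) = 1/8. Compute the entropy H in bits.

Each probability is a power of 1/2, so log₂(1/p) is an integer.
H = Σ p·log₂(1/p) = 1/8·3 + 1/16·4 + 1/4·2 + 1/16·4 + 1/8·3 + 1/4·2 + 1/8·3 = 2.625 bits.

2.625 bits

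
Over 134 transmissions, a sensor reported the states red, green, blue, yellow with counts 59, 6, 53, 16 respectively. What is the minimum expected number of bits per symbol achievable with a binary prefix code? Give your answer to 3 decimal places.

1.724 bits/symbol

Probabilities are the counts divided by 134.
Repeatedly combine the two least-probable nodes; the expected code length is the sum of the merged weights.
merge 3/67 + 8/67 → 11/67
merge 11/67 + 53/134 → 75/134
merge 59/134 + 75/134 → 1
L = 11/67 + 75/134 + 1 = 231/134 ≈ 1.724 bits/symbol.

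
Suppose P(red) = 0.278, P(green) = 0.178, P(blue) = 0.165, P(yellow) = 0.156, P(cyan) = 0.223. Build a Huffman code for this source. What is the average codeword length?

2.321 bits/symbol

Repeatedly combine the two least-probable nodes; the expected code length is the sum of the merged weights.
merge 39/250 + 33/200 → 321/1000
merge 89/500 + 223/1000 → 401/1000
merge 139/500 + 321/1000 → 599/1000
merge 401/1000 + 599/1000 → 1
L = 321/1000 + 401/1000 + 599/1000 + 1 = 2321/1000 = 2.321 bits/symbol.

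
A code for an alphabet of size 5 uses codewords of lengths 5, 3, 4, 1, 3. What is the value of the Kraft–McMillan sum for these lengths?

With common denominator 2^5 = 32: Σ 2^(−ℓᵢ) = 1/32 + 4/32 + 2/32 + 16/32 + 4/32 = 27/32 = 0.84375.

0.84375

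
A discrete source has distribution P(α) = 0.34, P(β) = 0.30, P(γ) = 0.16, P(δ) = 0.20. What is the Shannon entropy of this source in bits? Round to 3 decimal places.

H = −Σ pᵢ log₂ pᵢ.
−0.34·log₂(0.34) = 0.5292
−0.30·log₂(0.30) = 0.5211
−0.16·log₂(0.16) = 0.4230
−0.20·log₂(0.20) = 0.4644
Sum ≈ 1.9377 → 1.938 bits.

1.938 bits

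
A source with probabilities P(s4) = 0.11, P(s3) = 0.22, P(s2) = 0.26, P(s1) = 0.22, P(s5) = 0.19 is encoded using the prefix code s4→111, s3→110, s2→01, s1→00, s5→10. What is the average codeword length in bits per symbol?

2.33 bits/symbol

L̄ = Σ pᵢ·ℓᵢ = 0.11·3 + 0.22·3 + 0.26·2 + 0.22·2 + 0.19·2 = 2.33 bits/symbol.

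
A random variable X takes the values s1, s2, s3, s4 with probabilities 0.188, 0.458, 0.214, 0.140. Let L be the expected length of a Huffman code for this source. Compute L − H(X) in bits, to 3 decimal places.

Entropy H = −Σ p log₂ p ≈ 1.8424 bits.
Huffman merges: 7/50+47/250→41/125; 107/500+41/125→271/500; 229/500+271/500→1. L = 187/100 ≈ 1.8700.
L − H = 1.8700 − 1.8424 = 0.028 bits.

0.028 bits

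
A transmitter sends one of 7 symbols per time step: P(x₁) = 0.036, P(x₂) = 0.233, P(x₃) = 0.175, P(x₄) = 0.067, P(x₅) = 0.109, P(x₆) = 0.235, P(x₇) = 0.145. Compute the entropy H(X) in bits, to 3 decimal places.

2.607 bits

H = −Σ pᵢ log₂ pᵢ.
−0.036·log₂(0.036) = 0.1727
−0.233·log₂(0.233) = 0.4897
−0.175·log₂(0.175) = 0.4401
−0.067·log₂(0.067) = 0.2613
−0.109·log₂(0.109) = 0.3485
−0.235·log₂(0.235) = 0.4910
−0.145·log₂(0.145) = 0.4040
Sum ≈ 2.6071 → 2.607 bits.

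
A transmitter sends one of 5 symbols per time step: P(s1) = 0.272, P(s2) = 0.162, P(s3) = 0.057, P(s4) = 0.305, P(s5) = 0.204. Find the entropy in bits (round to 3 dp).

H = −Σ pᵢ log₂ pᵢ.
−0.272·log₂(0.272) = 0.5109
−0.162·log₂(0.162) = 0.4254
−0.057·log₂(0.057) = 0.2356
−0.305·log₂(0.305) = 0.5225
−0.204·log₂(0.204) = 0.4678
Sum ≈ 2.1622 → 2.162 bits.

2.162 bits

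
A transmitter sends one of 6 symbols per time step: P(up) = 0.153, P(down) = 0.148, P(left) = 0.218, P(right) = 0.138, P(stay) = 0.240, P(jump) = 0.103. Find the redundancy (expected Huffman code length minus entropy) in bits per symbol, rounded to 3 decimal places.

0.014 bits

Entropy H = −Σ p log₂ p ≈ 2.5276 bits.
Huffman merges: 103/1000+69/500→241/1000; 37/250+153/1000→301/1000; 109/500+6/25→229/500; 241/1000+301/1000→271/500; 229/500+271/500→1. L = 1271/500 ≈ 2.5420.
L − H = 2.5420 − 2.5276 = 0.014 bits.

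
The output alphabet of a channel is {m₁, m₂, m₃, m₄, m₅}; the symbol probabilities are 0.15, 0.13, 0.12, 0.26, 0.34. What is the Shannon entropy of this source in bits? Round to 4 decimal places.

H = −Σ pᵢ log₂ pᵢ.
−0.15·log₂(0.15) = 0.4105
−0.13·log₂(0.13) = 0.3826
−0.12·log₂(0.12) = 0.3671
−0.26·log₂(0.26) = 0.5053
−0.34·log₂(0.34) = 0.5292
Sum ≈ 2.1947 → 2.1947 bits.

2.1947 bits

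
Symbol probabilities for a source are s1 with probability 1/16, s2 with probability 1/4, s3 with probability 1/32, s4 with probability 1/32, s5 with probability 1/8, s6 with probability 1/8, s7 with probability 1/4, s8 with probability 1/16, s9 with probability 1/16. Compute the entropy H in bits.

Each probability is a power of 1/2, so log₂(1/p) is an integer.
H = Σ p·log₂(1/p) = 1/16·4 + 1/4·2 + 1/32·5 + 1/32·5 + 1/8·3 + 1/8·3 + 1/4·2 + 1/16·4 + 1/16·4 = 2.8125 bits.

2.8125 bits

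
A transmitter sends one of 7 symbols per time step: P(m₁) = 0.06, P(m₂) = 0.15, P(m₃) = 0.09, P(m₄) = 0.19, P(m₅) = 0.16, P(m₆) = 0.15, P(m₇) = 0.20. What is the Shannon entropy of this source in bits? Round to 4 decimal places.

H = −Σ pᵢ log₂ pᵢ.
−0.06·log₂(0.06) = 0.2435
−0.15·log₂(0.15) = 0.4105
−0.09·log₂(0.09) = 0.3127
−0.19·log₂(0.19) = 0.4552
−0.16·log₂(0.16) = 0.4230
−0.15·log₂(0.15) = 0.4105
−0.20·log₂(0.20) = 0.4644
Sum ≈ 2.7199 → 2.7199 bits.

2.7199 bits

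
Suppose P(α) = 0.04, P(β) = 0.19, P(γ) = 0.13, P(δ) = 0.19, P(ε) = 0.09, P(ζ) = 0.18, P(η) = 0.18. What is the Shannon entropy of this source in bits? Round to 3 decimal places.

2.682 bits

H = −Σ pᵢ log₂ pᵢ.
−0.04·log₂(0.04) = 0.1858
−0.19·log₂(0.19) = 0.4552
−0.13·log₂(0.13) = 0.3826
−0.19·log₂(0.19) = 0.4552
−0.09·log₂(0.09) = 0.3127
−0.18·log₂(0.18) = 0.4453
−0.18·log₂(0.18) = 0.4453
Sum ≈ 2.6821 → 2.682 bits.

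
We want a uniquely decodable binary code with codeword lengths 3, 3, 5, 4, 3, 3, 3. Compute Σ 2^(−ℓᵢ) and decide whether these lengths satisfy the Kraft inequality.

0.71875; yes

With common denominator 2^5 = 32: Σ 2^(−ℓᵢ) = 4/32 + 4/32 + 1/32 + 2/32 + 4/32 + 4/32 + 4/32 = 23/32 = 0.71875.
Kraft's inequality requires Σ ≤ 1; here Σ = 0.71875 ≤ 1, so such a prefix code exists.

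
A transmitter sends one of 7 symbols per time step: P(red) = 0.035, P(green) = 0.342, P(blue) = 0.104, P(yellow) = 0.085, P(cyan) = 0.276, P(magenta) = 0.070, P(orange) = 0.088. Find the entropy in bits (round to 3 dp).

H = −Σ pᵢ log₂ pᵢ.
−0.035·log₂(0.035) = 0.1693
−0.342·log₂(0.342) = 0.5294
−0.104·log₂(0.104) = 0.3396
−0.085·log₂(0.085) = 0.3023
−0.276·log₂(0.276) = 0.5126
−0.070·log₂(0.070) = 0.2686
−0.088·log₂(0.088) = 0.3086
Sum ≈ 2.4303 → 2.430 bits.

2.430 bits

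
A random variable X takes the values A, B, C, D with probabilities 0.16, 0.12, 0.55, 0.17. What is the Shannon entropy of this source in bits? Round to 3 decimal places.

H = −Σ pᵢ log₂ pᵢ.
−0.16·log₂(0.16) = 0.4230
−0.12·log₂(0.12) = 0.3671
−0.55·log₂(0.55) = 0.4744
−0.17·log₂(0.17) = 0.4346
Sum ≈ 1.6990 → 1.699 bits.

1.699 bits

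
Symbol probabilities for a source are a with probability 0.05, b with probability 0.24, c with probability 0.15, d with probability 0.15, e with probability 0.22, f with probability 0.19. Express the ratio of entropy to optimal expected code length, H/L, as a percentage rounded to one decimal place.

Entropy H = −Σ p log₂ p ≈ 2.4671 bits.
Huffman merges: 1/20+3/20→1/5; 3/20+19/100→17/50; 1/5+11/50→21/50; 6/25+17/50→29/50; 21/50+29/50→1. L = 127/50 ≈ 2.5400.
Efficiency = H/L = 2.4671/2.5400 = 97.1%.

97.1%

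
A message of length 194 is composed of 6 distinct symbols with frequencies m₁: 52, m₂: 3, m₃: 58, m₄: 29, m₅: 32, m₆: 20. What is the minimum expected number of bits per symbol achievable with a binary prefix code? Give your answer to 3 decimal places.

2.387 bits/symbol

Probabilities are the counts divided by 194.
Repeatedly combine the two least-probable nodes; the expected code length is the sum of the merged weights.
merge 3/194 + 10/97 → 23/194
merge 23/194 + 29/194 → 26/97
merge 16/97 + 26/97 → 42/97
merge 26/97 + 29/97 → 55/97
merge 42/97 + 55/97 → 1
L = 23/194 + 26/97 + 42/97 + 55/97 + 1 = 463/194 ≈ 2.387 bits/symbol.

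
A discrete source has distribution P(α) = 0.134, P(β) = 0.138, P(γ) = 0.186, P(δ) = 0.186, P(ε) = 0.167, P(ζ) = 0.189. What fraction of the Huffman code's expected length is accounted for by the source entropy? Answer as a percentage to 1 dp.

Entropy H = −Σ p log₂ p ≈ 2.5710 bits.
Huffman merges: 67/500+69/500→34/125; 167/1000+93/500→353/1000; 93/500+189/1000→3/8; 34/125+353/1000→5/8; 3/8+5/8→1. L = 21/8 ≈ 2.6250.
Efficiency = H/L = 2.5710/2.6250 = 97.9%.

97.9%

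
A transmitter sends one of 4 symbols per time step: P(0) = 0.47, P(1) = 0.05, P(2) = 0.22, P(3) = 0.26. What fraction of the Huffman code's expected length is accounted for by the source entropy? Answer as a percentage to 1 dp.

Entropy H = −Σ p log₂ p ≈ 1.7139 bits.
Huffman merges: 1/20+11/50→27/100; 13/50+27/100→53/100; 47/100+53/100→1. L = 9/5 ≈ 1.8000.
Efficiency = H/L = 1.7139/1.8000 = 95.2%.

95.2%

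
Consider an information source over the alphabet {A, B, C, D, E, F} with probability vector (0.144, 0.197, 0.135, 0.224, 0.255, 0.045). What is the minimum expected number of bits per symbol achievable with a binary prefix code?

Repeatedly combine the two least-probable nodes; the expected code length is the sum of the merged weights.
merge 9/200 + 27/200 → 9/50
merge 18/125 + 9/50 → 81/250
merge 197/1000 + 28/125 → 421/1000
merge 51/200 + 81/250 → 579/1000
merge 421/1000 + 579/1000 → 1
L = 9/50 + 81/250 + 421/1000 + 579/1000 + 1 = 313/125 = 2.504 bits/symbol.

2.504 bits/symbol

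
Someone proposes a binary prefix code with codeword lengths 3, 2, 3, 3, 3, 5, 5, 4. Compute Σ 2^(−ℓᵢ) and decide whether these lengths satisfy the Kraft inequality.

With common denominator 2^5 = 32: Σ 2^(−ℓᵢ) = 4/32 + 8/32 + 4/32 + 4/32 + 4/32 + 1/32 + 1/32 + 2/32 = 28/32 = 0.875.
Kraft's inequality requires Σ ≤ 1; here Σ = 0.875 ≤ 1, so such a prefix code exists.

0.875; yes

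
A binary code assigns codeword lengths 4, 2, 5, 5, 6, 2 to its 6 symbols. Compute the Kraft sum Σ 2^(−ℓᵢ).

With common denominator 2^6 = 64: Σ 2^(−ℓᵢ) = 4/64 + 16/64 + 2/64 + 2/64 + 1/64 + 16/64 = 41/64 = 0.640625.

0.640625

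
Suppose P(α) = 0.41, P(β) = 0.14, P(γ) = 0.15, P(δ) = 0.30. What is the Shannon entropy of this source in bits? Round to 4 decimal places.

H = −Σ pᵢ log₂ pᵢ.
−0.41·log₂(0.41) = 0.5274
−0.14·log₂(0.14) = 0.3971
−0.15·log₂(0.15) = 0.4105
−0.30·log₂(0.30) = 0.5211
Sum ≈ 1.8561 → 1.8561 bits.

1.8561 bits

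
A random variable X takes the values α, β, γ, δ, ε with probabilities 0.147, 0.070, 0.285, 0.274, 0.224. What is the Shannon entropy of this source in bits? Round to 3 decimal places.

H = −Σ pᵢ log₂ pᵢ.
−0.147·log₂(0.147) = 0.4066
−0.070·log₂(0.070) = 0.2686
−0.285·log₂(0.285) = 0.5161
−0.274·log₂(0.274) = 0.5118
−0.224·log₂(0.224) = 0.4835
Sum ≈ 2.1866 → 2.187 bits.

2.187 bits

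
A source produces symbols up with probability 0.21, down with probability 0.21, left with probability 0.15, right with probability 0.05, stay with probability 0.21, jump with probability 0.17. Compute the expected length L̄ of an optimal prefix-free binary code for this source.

Repeatedly combine the two least-probable nodes; the expected code length is the sum of the merged weights.
merge 1/20 + 3/20 → 1/5
merge 17/100 + 1/5 → 37/100
merge 21/100 + 21/100 → 21/50
merge 21/100 + 37/100 → 29/50
merge 21/50 + 29/50 → 1
L = 1/5 + 37/100 + 21/50 + 29/50 + 1 = 257/100 = 2.57 bits/symbol.

2.57 bits/symbol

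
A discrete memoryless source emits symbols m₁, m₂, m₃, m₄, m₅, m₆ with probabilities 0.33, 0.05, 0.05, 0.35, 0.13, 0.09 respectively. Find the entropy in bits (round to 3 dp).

2.185 bits

H = −Σ pᵢ log₂ pᵢ.
−0.33·log₂(0.33) = 0.5278
−0.05·log₂(0.05) = 0.2161
−0.05·log₂(0.05) = 0.2161
−0.35·log₂(0.35) = 0.5301
−0.13·log₂(0.13) = 0.3826
−0.09·log₂(0.09) = 0.3127
Sum ≈ 2.1854 → 2.185 bits.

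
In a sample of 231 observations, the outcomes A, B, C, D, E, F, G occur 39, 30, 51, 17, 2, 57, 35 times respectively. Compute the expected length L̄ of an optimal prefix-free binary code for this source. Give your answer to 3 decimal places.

Probabilities are the counts divided by 231.
Repeatedly combine the two least-probable nodes; the expected code length is the sum of the merged weights.
merge 2/231 + 17/231 → 19/231
merge 19/231 + 10/77 → 7/33
merge 5/33 + 13/77 → 74/231
merge 7/33 + 17/77 → 100/231
merge 19/77 + 74/231 → 131/231
merge 100/231 + 131/231 → 1
L = 19/231 + 7/33 + 74/231 + 100/231 + 131/231 + 1 = 604/231 ≈ 2.615 bits/symbol.

2.615 bits/symbol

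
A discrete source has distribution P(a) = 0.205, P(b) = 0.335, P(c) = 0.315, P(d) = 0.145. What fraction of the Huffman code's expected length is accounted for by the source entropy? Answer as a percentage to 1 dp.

Entropy H = −Σ p log₂ p ≈ 1.9262 bits.
Huffman merges: 29/200+41/200→7/20; 63/200+67/200→13/20; 7/20+13/20→1. L = 2 ≈ 2.0000.
Efficiency = H/L = 1.9262/2.0000 = 96.3%.

96.3%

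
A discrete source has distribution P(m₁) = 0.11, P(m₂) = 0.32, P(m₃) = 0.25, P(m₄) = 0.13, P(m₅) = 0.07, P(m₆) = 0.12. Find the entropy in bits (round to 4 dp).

2.3946 bits

H = −Σ pᵢ log₂ pᵢ.
−0.11·log₂(0.11) = 0.3503
−0.32·log₂(0.32) = 0.5260
−0.25·log₂(0.25) = 0.5000
−0.13·log₂(0.13) = 0.3826
−0.07·log₂(0.07) = 0.2686
−0.12·log₂(0.12) = 0.3671
Sum ≈ 2.3946 → 2.3946 bits.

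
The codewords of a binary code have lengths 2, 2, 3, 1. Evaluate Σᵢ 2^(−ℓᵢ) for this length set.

1.125

With common denominator 2^3 = 8: Σ 2^(−ℓᵢ) = 2/8 + 2/8 + 1/8 + 4/8 = 9/8 = 1.125.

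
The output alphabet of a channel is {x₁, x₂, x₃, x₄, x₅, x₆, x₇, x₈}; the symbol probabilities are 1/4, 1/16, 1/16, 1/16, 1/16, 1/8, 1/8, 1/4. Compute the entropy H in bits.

2.75 bits

Each probability is a power of 1/2, so log₂(1/p) is an integer.
H = Σ p·log₂(1/p) = 1/4·2 + 1/16·4 + 1/16·4 + 1/16·4 + 1/16·4 + 1/8·3 + 1/8·3 + 1/4·2 = 2.75 bits.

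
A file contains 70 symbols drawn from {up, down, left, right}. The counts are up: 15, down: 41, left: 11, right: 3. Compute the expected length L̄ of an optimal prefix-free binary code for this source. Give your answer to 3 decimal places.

1.614 bits/symbol

Probabilities are the counts divided by 70.
Repeatedly combine the two least-probable nodes; the expected code length is the sum of the merged weights.
merge 3/70 + 11/70 → 1/5
merge 1/5 + 3/14 → 29/70
merge 29/70 + 41/70 → 1
L = 1/5 + 29/70 + 1 = 113/70 ≈ 1.614 bits/symbol.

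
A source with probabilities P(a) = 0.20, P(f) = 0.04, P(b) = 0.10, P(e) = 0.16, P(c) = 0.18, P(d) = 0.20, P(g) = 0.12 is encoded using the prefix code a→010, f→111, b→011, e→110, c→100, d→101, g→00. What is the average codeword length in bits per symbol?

L̄ = Σ pᵢ·ℓᵢ = 0.20·3 + 0.04·3 + 0.10·3 + 0.16·3 + 0.18·3 + 0.20·3 + 0.12·2 = 2.88 bits/symbol.

2.88 bits/symbol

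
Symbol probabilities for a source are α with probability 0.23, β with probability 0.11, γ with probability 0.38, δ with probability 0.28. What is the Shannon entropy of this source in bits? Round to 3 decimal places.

H = −Σ pᵢ log₂ pᵢ.
−0.23·log₂(0.23) = 0.4877
−0.11·log₂(0.11) = 0.3503
−0.38·log₂(0.38) = 0.5305
−0.28·log₂(0.28) = 0.5142
Sum ≈ 1.8826 → 1.883 bits.

1.883 bits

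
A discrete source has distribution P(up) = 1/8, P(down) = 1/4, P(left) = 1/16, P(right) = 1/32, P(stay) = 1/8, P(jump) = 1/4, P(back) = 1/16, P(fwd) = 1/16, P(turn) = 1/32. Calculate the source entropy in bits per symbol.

Each probability is a power of 1/2, so log₂(1/p) is an integer.
H = Σ p·log₂(1/p) = 1/8·3 + 1/4·2 + 1/16·4 + 1/32·5 + 1/8·3 + 1/4·2 + 1/16·4 + 1/16·4 + 1/32·5 = 2.8125 bits.

2.8125 bits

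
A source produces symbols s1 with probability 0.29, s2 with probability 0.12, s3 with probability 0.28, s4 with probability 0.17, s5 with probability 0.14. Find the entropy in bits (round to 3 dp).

H = −Σ pᵢ log₂ pᵢ.
−0.29·log₂(0.29) = 0.5179
−0.12·log₂(0.12) = 0.3671
−0.28·log₂(0.28) = 0.5142
−0.17·log₂(0.17) = 0.4346
−0.14·log₂(0.14) = 0.3971
Sum ≈ 2.2309 → 2.231 bits.

2.231 bits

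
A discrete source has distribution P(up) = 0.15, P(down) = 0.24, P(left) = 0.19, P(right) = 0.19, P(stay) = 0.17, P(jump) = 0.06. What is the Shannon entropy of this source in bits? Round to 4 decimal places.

H = −Σ pᵢ log₂ pᵢ.
−0.15·log₂(0.15) = 0.4105
−0.24·log₂(0.24) = 0.4941
−0.19·log₂(0.19) = 0.4552
−0.19·log₂(0.19) = 0.4552
−0.17·log₂(0.17) = 0.4346
−0.06·log₂(0.06) = 0.2435
Sum ≈ 2.4933 → 2.4933 bits.

2.4933 bits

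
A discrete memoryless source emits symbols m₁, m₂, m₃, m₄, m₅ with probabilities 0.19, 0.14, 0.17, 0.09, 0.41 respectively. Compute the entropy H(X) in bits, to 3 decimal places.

H = −Σ pᵢ log₂ pᵢ.
−0.19·log₂(0.19) = 0.4552
−0.14·log₂(0.14) = 0.3971
−0.17·log₂(0.17) = 0.4346
−0.09·log₂(0.09) = 0.3127
−0.41·log₂(0.41) = 0.5274
Sum ≈ 2.1270 → 2.127 bits.

2.127 bits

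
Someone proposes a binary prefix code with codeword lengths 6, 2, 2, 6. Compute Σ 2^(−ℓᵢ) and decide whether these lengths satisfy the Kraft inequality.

With common denominator 2^6 = 64: Σ 2^(−ℓᵢ) = 1/64 + 16/64 + 16/64 + 1/64 = 34/64 = 0.53125.
Kraft's inequality requires Σ ≤ 1; here Σ = 0.53125 ≤ 1, so such a prefix code exists.

0.53125; yes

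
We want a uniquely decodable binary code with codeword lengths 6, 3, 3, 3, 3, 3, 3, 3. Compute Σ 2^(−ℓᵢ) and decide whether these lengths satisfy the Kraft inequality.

0.890625; yes

With common denominator 2^6 = 64: Σ 2^(−ℓᵢ) = 1/64 + 8/64 + 8/64 + 8/64 + 8/64 + 8/64 + 8/64 + 8/64 = 57/64 = 0.890625.
Kraft's inequality requires Σ ≤ 1; here Σ = 0.890625 ≤ 1, so such a prefix code exists.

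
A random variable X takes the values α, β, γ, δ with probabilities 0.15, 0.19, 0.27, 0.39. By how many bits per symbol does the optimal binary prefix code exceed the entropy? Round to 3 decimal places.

0.044 bits

Entropy H = −Σ p log₂ p ≈ 1.9056 bits.
Huffman merges: 3/20+19/100→17/50; 27/100+17/50→61/100; 39/100+61/100→1. L = 39/20 ≈ 1.9500.
L − H = 1.9500 − 1.9056 = 0.044 bits.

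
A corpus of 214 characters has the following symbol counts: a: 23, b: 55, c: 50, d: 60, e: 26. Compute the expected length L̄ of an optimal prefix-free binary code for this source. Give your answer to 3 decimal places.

2.229 bits/symbol

Probabilities are the counts divided by 214.
Repeatedly combine the two least-probable nodes; the expected code length is the sum of the merged weights.
merge 23/214 + 13/107 → 49/214
merge 49/214 + 25/107 → 99/214
merge 55/214 + 30/107 → 115/214
merge 99/214 + 115/214 → 1
L = 49/214 + 99/214 + 115/214 + 1 = 477/214 ≈ 2.229 bits/symbol.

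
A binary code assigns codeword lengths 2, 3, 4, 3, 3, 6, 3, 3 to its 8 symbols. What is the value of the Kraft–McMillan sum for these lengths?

With common denominator 2^6 = 64: Σ 2^(−ℓᵢ) = 16/64 + 8/64 + 4/64 + 8/64 + 8/64 + 1/64 + 8/64 + 8/64 = 61/64 = 0.953125.

0.953125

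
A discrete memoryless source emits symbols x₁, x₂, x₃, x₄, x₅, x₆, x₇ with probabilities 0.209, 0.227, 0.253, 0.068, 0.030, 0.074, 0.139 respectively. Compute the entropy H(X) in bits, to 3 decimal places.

2.548 bits

H = −Σ pᵢ log₂ pᵢ.
−0.209·log₂(0.209) = 0.4720
−0.227·log₂(0.227) = 0.4856
−0.253·log₂(0.253) = 0.5016
−0.068·log₂(0.068) = 0.2637
−0.030·log₂(0.030) = 0.1518
−0.074·log₂(0.074) = 0.2780
−0.139·log₂(0.139) = 0.3957
Sum ≈ 2.5484 → 2.548 bits.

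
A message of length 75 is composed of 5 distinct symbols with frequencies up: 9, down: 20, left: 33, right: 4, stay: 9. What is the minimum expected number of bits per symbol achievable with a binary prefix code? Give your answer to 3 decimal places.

2.027 bits/symbol

Probabilities are the counts divided by 75.
Repeatedly combine the two least-probable nodes; the expected code length is the sum of the merged weights.
merge 4/75 + 3/25 → 13/75
merge 3/25 + 13/75 → 22/75
merge 4/15 + 22/75 → 14/25
merge 11/25 + 14/25 → 1
L = 13/75 + 22/75 + 14/25 + 1 = 152/75 ≈ 2.027 bits/symbol.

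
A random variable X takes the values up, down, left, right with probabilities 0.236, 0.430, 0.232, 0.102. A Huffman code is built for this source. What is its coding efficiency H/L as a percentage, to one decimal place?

Entropy H = −Σ p log₂ p ≈ 1.8401 bits.
Huffman merges: 51/500+29/125→167/500; 59/250+167/500→57/100; 43/100+57/100→1. L = 238/125 ≈ 1.9040.
Efficiency = H/L = 1.8401/1.9040 = 96.6%.

96.6%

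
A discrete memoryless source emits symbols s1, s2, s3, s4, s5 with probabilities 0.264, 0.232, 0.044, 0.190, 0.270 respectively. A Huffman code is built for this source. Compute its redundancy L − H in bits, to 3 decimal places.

Entropy H = −Σ p log₂ p ≈ 2.1598 bits.
Huffman merges: 11/250+19/100→117/500; 29/125+117/500→233/500; 33/125+27/100→267/500; 233/500+267/500→1. L = 1117/500 ≈ 2.2340.
L − H = 2.2340 − 2.1598 = 0.074 bits.

0.074 bits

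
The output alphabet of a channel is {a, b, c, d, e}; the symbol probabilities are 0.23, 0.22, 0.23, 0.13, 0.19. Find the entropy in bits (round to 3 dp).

2.294 bits

H = −Σ pᵢ log₂ pᵢ.
−0.23·log₂(0.23) = 0.4877
−0.22·log₂(0.22) = 0.4806
−0.23·log₂(0.23) = 0.4877
−0.13·log₂(0.13) = 0.3826
−0.19·log₂(0.19) = 0.4552
Sum ≈ 2.2938 → 2.294 bits.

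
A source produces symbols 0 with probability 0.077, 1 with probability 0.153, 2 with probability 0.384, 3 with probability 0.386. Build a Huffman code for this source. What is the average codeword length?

Repeatedly combine the two least-probable nodes; the expected code length is the sum of the merged weights.
merge 77/1000 + 153/1000 → 23/100
merge 23/100 + 48/125 → 307/500
merge 193/500 + 307/500 → 1
L = 23/100 + 307/500 + 1 = 461/250 = 1.844 bits/symbol.

1.844 bits/symbol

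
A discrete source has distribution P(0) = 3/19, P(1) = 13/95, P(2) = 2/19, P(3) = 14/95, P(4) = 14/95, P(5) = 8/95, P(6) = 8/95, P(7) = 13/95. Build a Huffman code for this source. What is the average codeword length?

Repeatedly combine the two least-probable nodes; the expected code length is the sum of the merged weights.
merge 8/95 + 8/95 → 16/95
merge 2/19 + 13/95 → 23/95
merge 13/95 + 14/95 → 27/95
merge 14/95 + 3/19 → 29/95
merge 16/95 + 23/95 → 39/95
merge 27/95 + 29/95 → 56/95
merge 39/95 + 56/95 → 1
L = 16/95 + 23/95 + 27/95 + 29/95 + 39/95 + 56/95 + 1 = 3 bits/symbol.

3 bits/symbol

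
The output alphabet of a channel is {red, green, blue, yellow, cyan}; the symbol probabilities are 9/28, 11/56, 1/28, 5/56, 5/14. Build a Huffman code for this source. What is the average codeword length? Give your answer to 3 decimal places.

Repeatedly combine the two least-probable nodes; the expected code length is the sum of the merged weights.
merge 1/28 + 5/56 → 1/8
merge 1/8 + 11/56 → 9/28
merge 9/28 + 9/28 → 9/14
merge 5/14 + 9/14 → 1
L = 1/8 + 9/28 + 9/14 + 1 = 117/56 ≈ 2.089 bits/symbol.

2.089 bits/symbol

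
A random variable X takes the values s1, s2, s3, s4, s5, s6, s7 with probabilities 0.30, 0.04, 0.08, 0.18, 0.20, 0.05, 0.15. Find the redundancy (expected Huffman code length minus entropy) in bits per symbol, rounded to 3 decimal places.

Entropy H = −Σ p log₂ p ≈ 2.5347 bits.
Huffman merges: 1/25+1/20→9/100; 2/25+9/100→17/100; 3/20+17/100→8/25; 9/50+1/5→19/50; 3/10+8/25→31/50; 19/50+31/50→1. L = 129/50 ≈ 2.5800.
L − H = 2.5800 − 2.5347 = 0.045 bits.

0.045 bits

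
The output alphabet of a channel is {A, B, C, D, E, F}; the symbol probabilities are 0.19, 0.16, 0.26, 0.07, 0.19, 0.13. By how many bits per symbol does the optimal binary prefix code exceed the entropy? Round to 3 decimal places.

0.060 bits

Entropy H = −Σ p log₂ p ≈ 2.4900 bits.
Huffman merges: 7/100+13/100→1/5; 4/25+19/100→7/20; 19/100+1/5→39/100; 13/50+7/20→61/100; 39/100+61/100→1. L = 51/20 ≈ 2.5500.
L − H = 2.5500 − 2.4900 = 0.060 bits.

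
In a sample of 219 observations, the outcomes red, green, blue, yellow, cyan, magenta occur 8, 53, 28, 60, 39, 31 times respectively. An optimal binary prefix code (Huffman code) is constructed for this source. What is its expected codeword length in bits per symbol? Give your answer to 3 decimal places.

2.470 bits/symbol

Probabilities are the counts divided by 219.
Repeatedly combine the two least-probable nodes; the expected code length is the sum of the merged weights.
merge 8/219 + 28/219 → 12/73
merge 31/219 + 12/73 → 67/219
merge 13/73 + 53/219 → 92/219
merge 20/73 + 67/219 → 127/219
merge 92/219 + 127/219 → 1
L = 12/73 + 67/219 + 92/219 + 127/219 + 1 = 541/219 ≈ 2.470 bits/symbol.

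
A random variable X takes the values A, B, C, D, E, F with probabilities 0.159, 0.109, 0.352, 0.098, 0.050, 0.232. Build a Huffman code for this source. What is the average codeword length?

2.405 bits/symbol

Repeatedly combine the two least-probable nodes; the expected code length is the sum of the merged weights.
merge 1/20 + 49/500 → 37/250
merge 109/1000 + 37/250 → 257/1000
merge 159/1000 + 29/125 → 391/1000
merge 257/1000 + 44/125 → 609/1000
merge 391/1000 + 609/1000 → 1
L = 37/250 + 257/1000 + 391/1000 + 609/1000 + 1 = 481/200 = 2.405 bits/symbol.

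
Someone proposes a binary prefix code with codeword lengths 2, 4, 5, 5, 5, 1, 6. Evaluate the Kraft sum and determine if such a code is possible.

0.921875; yes

With common denominator 2^6 = 64: Σ 2^(−ℓᵢ) = 16/64 + 4/64 + 2/64 + 2/64 + 2/64 + 32/64 + 1/64 = 59/64 = 0.921875.
Kraft's inequality requires Σ ≤ 1; here Σ = 0.921875 ≤ 1, so such a prefix code exists.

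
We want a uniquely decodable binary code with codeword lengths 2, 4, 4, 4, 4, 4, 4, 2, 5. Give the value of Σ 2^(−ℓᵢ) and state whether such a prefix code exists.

With common denominator 2^5 = 32: Σ 2^(−ℓᵢ) = 8/32 + 2/32 + 2/32 + 2/32 + 2/32 + 2/32 + 2/32 + 8/32 + 1/32 = 29/32 = 0.90625.
Kraft's inequality requires Σ ≤ 1; here Σ = 0.90625 ≤ 1, so such a prefix code exists.

0.90625; yes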